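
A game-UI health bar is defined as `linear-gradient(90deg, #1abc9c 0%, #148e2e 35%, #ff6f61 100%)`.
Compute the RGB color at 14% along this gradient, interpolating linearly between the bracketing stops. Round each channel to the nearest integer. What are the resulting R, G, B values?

(24, 170, 112)

14% lies between the 0% and 35% stops, so the local fraction is t = (14 − 0)/(35 − 0) = 14/35 ≈ 0.4.
#1abc9c → (26, 188, 156); #148e2e → (20, 142, 46).
R = 26 + 0.4 × (20 − 26) = 23.6 → 24
G = 188 + 0.4 × (142 − 188) = 169.6 → 170
B = 156 + 0.4 × (46 − 156) = 112 → 112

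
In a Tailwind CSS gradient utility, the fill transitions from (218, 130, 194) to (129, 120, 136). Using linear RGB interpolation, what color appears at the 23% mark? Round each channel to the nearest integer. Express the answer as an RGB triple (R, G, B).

23% corresponds to t = 0.23.
R = 218 + 0.23 × (129 − 218) = 218 + 0.23 × -89 = 197.53 → 198
G = 130 + 0.23 × (120 − 130) = 130 + 0.23 × -10 = 127.7 → 128
B = 194 + 0.23 × (136 − 194) = 194 + 0.23 × -58 = 180.66 → 181
So the blended color is (198, 128, 181), about #c680b5.

(198, 128, 181)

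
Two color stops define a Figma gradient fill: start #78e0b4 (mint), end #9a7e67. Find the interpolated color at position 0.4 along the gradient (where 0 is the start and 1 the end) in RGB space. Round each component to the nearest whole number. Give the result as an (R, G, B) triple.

#78e0b4 → (120, 224, 180); #9a7e67 → (154, 126, 103).
R = 120 + 0.4 × (154 − 120) = 120 + 0.4 × 34 = 133.6 → 134
G = 224 + 0.4 × (126 − 224) = 224 + 0.4 × -98 = 184.8 → 185
B = 180 + 0.4 × (103 − 180) = 180 + 0.4 × -77 = 149.2 → 149

(134, 185, 149)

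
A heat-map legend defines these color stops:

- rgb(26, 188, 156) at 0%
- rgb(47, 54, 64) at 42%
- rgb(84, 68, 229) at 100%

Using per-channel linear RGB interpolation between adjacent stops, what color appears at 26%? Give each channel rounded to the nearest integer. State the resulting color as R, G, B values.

26% lies between the 0% and 42% stops, so the local fraction is t = (26 − 0)/(42 − 0) = 26/42 ≈ 0.619.
R = 26 + 0.619 × (47 − 26) = 38.999 → 39
G = 188 + 0.619 × (54 − 188) = 105.054 → 105
B = 156 + 0.619 × (64 − 156) = 99.052 → 99

(39, 105, 99)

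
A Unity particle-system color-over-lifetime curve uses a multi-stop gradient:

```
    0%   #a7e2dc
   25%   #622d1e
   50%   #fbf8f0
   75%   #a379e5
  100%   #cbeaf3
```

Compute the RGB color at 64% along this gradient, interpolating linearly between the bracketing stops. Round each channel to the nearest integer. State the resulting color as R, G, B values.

(202, 177, 234)

64% lies between the 50% and 75% stops, so the local fraction is t = (64 − 50)/(75 − 50) = 14/25 ≈ 0.56.
#fbf8f0 → (251, 248, 240); #a379e5 → (163, 121, 229).
R = 251 + 0.56 × (163 − 251) = 201.72 → 202
G = 248 + 0.56 × (121 − 248) = 176.88 → 177
B = 240 + 0.56 × (229 − 240) = 233.84 → 234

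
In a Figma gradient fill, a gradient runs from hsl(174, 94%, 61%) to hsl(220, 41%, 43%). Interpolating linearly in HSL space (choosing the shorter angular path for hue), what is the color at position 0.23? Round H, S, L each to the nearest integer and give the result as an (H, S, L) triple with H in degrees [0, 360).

Hue arc: Δh = 220 − 174 = 46° (|Δh| ≤ 180, already the shorter path).
H = 174 + 0.23 × (46) = 184.58 → 185°
S = 94 + 0.23 × (41 − 94) = 81.81 → 82%
L = 61 + 0.23 × (43 − 61) = 56.86 → 57%

(185, 82, 57)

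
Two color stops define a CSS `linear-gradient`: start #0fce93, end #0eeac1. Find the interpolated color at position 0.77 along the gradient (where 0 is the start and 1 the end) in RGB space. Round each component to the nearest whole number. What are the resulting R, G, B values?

(14, 228, 182)

#0fce93 → (15, 206, 147); #0eeac1 → (14, 234, 193).
R = 15 + 0.77 × (14 − 15) = 15 + 0.77 × -1 = 14.23 → 14
G = 206 + 0.77 × (234 − 206) = 206 + 0.77 × 28 = 227.56 → 228
B = 147 + 0.77 × (193 − 147) = 147 + 0.77 × 46 = 182.42 → 182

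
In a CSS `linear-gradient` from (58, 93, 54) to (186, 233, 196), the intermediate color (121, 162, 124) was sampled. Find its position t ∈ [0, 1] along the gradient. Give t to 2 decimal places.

0.49

Invert the lerp on the B channel (largest span, 142): t = (124 − 54) / (196 − 54) = 70/142 = 0.49296.
Check on R: (121 − 58)/(186 − 58) = 0.4922 ✓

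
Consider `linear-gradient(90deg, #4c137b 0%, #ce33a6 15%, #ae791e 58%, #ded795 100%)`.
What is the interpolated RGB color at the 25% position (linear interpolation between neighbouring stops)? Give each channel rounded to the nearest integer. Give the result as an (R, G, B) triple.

(199, 67, 134)

25% lies between the 15% and 58% stops, so the local fraction is t = (25 − 15)/(58 − 15) = 10/43 ≈ 0.2326.
#ce33a6 → (206, 51, 166); #ae791e → (174, 121, 30).
R = 206 + 0.2326 × (174 − 206) = 198.557 → 199
G = 51 + 0.2326 × (121 − 51) = 67.282 → 67
B = 166 + 0.2326 × (30 − 166) = 134.366 → 134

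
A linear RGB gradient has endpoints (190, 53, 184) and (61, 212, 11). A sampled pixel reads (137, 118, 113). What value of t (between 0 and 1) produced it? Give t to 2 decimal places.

0.41

Invert the lerp on the B channel (largest span, 173): t = (113 − 184) / (11 − 184) = -71/-173 = 0.4104.
Check on R: (137 − 190)/(61 − 190) = 0.4109 ✓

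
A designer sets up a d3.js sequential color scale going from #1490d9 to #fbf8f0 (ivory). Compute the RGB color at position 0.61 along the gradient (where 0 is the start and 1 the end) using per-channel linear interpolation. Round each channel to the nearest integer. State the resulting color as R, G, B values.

(161, 207, 231)

#1490d9 → (20, 144, 217); #fbf8f0 → (251, 248, 240).
R = 20 + 0.61 × (251 − 20) = 20 + 0.61 × 231 = 160.91 → 161
G = 144 + 0.61 × (248 − 144) = 144 + 0.61 × 104 = 207.44 → 207
B = 217 + 0.61 × (240 − 217) = 217 + 0.61 × 23 = 231.03 → 231
So the blended color is (161, 207, 231), about #a1cfe7.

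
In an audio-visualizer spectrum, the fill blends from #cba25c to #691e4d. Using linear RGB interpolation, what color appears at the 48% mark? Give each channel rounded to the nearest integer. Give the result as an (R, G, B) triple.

(156, 99, 85)

#cba25c → (203, 162, 92); #691e4d → (105, 30, 77).
48% corresponds to t = 0.48.
R = 203 + 0.48 × (105 − 203) = 203 + 0.48 × -98 = 155.96 → 156
G = 162 + 0.48 × (30 − 162) = 162 + 0.48 × -132 = 98.64 → 99
B = 92 + 0.48 × (77 − 92) = 92 + 0.48 × -15 = 84.8 → 85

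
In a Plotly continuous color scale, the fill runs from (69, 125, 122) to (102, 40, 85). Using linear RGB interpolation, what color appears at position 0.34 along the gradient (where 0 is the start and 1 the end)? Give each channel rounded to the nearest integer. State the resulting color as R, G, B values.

(80, 96, 109)

R = 69 + 0.34 × (102 − 69) = 69 + 0.34 × 33 = 80.22 → 80
G = 125 + 0.34 × (40 − 125) = 125 + 0.34 × -85 = 96.1 → 96
B = 122 + 0.34 × (85 − 122) = 122 + 0.34 × -37 = 109.42 → 109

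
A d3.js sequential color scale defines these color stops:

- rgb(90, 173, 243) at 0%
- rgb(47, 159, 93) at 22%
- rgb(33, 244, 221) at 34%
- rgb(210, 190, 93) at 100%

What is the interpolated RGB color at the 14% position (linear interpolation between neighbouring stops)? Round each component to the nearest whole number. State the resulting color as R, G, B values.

(63, 164, 148)

14% lies between the 0% and 22% stops, so the local fraction is t = (14 − 0)/(22 − 0) = 14/22 ≈ 0.6364.
R = 90 + 0.6364 × (47 − 90) = 62.635 → 63
G = 173 + 0.6364 × (159 − 173) = 164.09 → 164
B = 243 + 0.6364 × (93 − 243) = 147.54 → 148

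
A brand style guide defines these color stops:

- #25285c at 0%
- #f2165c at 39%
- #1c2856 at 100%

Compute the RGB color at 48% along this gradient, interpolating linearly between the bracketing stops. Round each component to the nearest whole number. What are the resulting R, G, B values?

48% lies between the 39% and 100% stops, so the local fraction is t = (48 − 39)/(100 − 39) = 9/61 ≈ 0.1475.
#f2165c → (242, 22, 92); #1c2856 → (28, 40, 86).
R = 242 + 0.1475 × (28 − 242) = 210.435 → 210
G = 22 + 0.1475 × (40 − 22) = 24.655 → 25
B = 92 + 0.1475 × (86 − 92) = 91.115 → 91

(210, 25, 91)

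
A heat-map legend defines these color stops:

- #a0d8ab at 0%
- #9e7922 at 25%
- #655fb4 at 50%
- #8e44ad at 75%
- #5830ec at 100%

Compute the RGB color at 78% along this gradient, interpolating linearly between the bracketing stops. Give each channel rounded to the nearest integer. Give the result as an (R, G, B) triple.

78% lies between the 75% and 100% stops, so the local fraction is t = (78 − 75)/(100 − 75) = 3/25 ≈ 0.12.
#8e44ad → (142, 68, 173); #5830ec → (88, 48, 236).
R = 142 + 0.12 × (88 − 142) = 135.52 → 136
G = 68 + 0.12 × (48 − 68) = 65.6 → 66
B = 173 + 0.12 × (236 − 173) = 180.56 → 181

(136, 66, 181)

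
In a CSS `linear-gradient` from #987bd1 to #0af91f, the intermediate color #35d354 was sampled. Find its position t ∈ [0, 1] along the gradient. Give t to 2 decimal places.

Invert the lerp on the B channel (largest span, 178): t = (84 − 209) / (31 − 209) = -125/-178 = 0.70225.
Check on R: (53 − 152)/(10 − 152) = 0.6972 ✓

0.70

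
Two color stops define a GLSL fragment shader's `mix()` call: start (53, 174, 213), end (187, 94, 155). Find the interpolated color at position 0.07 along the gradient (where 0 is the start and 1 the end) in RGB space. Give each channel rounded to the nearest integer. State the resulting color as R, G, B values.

R = 53 + 0.07 × (187 − 53) = 53 + 0.07 × 134 = 62.38 → 62
G = 174 + 0.07 × (94 − 174) = 174 + 0.07 × -80 = 168.4 → 168
B = 213 + 0.07 × (155 − 213) = 213 + 0.07 × -58 = 208.94 → 209

(62, 168, 209)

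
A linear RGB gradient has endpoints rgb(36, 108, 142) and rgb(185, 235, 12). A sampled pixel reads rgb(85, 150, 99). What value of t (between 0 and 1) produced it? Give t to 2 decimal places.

Invert the lerp on the R channel (largest span, 149): t = (85 − 36) / (185 − 36) = 49/149 = 0.32886.
Check on G: (150 − 108)/(235 − 108) = 0.3307 ✓

0.33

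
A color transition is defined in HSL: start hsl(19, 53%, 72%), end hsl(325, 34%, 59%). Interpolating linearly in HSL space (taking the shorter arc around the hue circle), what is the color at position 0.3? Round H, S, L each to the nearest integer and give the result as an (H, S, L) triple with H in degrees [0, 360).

(3, 47, 68)

Hue: 325 − 19 = 306°, but |306| > 180 so the shorter arc goes the other way: Δh = 306 − 360 = -54°.
H = 19 + 0.3 × (-54) = 2.8 → 3°
S = 53 + 0.3 × (34 − 53) = 47.3 → 47%
L = 72 + 0.3 × (59 − 72) = 68.1 → 68%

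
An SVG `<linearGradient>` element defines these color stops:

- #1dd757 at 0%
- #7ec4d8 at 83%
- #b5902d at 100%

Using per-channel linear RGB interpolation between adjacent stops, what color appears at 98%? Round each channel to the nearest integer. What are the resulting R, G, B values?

98% lies between the 83% and 100% stops, so the local fraction is t = (98 − 83)/(100 − 83) = 15/17 ≈ 0.8824.
#7ec4d8 → (126, 196, 216); #b5902d → (181, 144, 45).
R = 126 + 0.8824 × (181 − 126) = 174.532 → 175
G = 196 + 0.8824 × (144 − 196) = 150.115 → 150
B = 216 + 0.8824 × (45 − 216) = 65.11 → 65

(175, 150, 65)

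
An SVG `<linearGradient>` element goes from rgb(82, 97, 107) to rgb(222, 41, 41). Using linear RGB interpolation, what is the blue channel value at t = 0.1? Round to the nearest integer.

B = 107 + 0.1 × (41 − 107) = 100.4 → 100

100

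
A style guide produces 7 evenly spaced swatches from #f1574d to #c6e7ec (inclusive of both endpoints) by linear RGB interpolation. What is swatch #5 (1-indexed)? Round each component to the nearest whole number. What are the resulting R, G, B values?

(212, 183, 183)

With 7 swatches and endpoints inclusive, swatch 5 sits at t = (5 − 1)/(7 − 1) = 4/6 ≈ 0.6667.
#f1574d → (241, 87, 77); #c6e7ec → (198, 231, 236).
R = 241 + 0.6667 × (198 − 241) = 212.332 → 212
G = 87 + 0.6667 × (231 − 87) = 183.005 → 183
B = 77 + 0.6667 × (236 − 77) = 183.005 → 183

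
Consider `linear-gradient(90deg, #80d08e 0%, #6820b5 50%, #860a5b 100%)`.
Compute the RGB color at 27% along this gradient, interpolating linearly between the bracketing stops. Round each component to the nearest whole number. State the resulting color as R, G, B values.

(115, 113, 163)

27% lies between the 0% and 50% stops, so the local fraction is t = (27 − 0)/(50 − 0) = 27/50 ≈ 0.54.
#80d08e → (128, 208, 142); #6820b5 → (104, 32, 181).
R = 128 + 0.54 × (104 − 128) = 115.04 → 115
G = 208 + 0.54 × (32 − 208) = 112.96 → 113
B = 142 + 0.54 × (181 − 142) = 163.06 → 163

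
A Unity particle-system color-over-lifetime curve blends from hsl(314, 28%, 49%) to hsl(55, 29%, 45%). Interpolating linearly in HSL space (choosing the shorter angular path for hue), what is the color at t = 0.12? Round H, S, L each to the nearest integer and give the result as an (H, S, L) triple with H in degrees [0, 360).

Hue: 55 − 314 = -259°, but |-259| > 180 so the shorter arc goes the other way: Δh = -259 + 360 = 101°.
H = 314 + 0.12 × (101) = 326.12 → 326°
S = 28 + 0.12 × (29 − 28) = 28.12 → 28%
L = 49 + 0.12 × (45 − 49) = 48.52 → 49%

(326, 28, 49)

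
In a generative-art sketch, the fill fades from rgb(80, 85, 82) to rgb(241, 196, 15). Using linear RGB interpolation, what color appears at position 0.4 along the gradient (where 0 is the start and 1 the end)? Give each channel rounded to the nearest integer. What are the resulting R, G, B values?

(144, 129, 55)

R = 80 + 0.4 × (241 − 80) = 80 + 0.4 × 161 = 144.4 → 144
G = 85 + 0.4 × (196 − 85) = 85 + 0.4 × 111 = 129.4 → 129
B = 82 + 0.4 × (15 − 82) = 82 + 0.4 × -67 = 55.2 → 55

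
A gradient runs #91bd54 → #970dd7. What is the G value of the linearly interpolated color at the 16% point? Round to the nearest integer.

161

G₁ = 189 (from #91bd54), G₂ = 13 (from #970dd7).
G = 189 + 0.16 × (13 − 189) = 160.84 → 161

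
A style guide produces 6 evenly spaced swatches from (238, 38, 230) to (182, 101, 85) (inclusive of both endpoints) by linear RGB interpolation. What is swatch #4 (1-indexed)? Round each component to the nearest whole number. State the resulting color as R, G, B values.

With 6 swatches and endpoints inclusive, swatch 4 sits at t = (4 − 1)/(6 − 1) = 3/5 ≈ 0.6.
R = 238 + 0.6 × (182 − 238) = 204.4 → 204
G = 38 + 0.6 × (101 − 38) = 75.8 → 76
B = 230 + 0.6 × (85 − 230) = 143 → 143

(204, 76, 143)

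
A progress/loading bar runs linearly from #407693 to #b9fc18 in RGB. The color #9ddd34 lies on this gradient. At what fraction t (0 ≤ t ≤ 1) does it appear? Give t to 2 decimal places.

0.77

Invert the lerp on the G channel (largest span, 134): t = (221 − 118) / (252 − 118) = 103/134 = 0.76866.
Check on R: (157 − 64)/(185 − 64) = 0.7686 ✓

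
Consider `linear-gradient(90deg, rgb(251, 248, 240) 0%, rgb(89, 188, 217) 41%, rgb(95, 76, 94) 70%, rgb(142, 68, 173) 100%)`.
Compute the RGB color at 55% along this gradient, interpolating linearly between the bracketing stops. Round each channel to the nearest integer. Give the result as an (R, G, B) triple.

55% lies between the 41% and 70% stops, so the local fraction is t = (55 − 41)/(70 − 41) = 14/29 ≈ 0.4828.
R = 89 + 0.4828 × (95 − 89) = 91.897 → 92
G = 188 + 0.4828 × (76 − 188) = 133.926 → 134
B = 217 + 0.4828 × (94 − 217) = 157.616 → 158

(92, 134, 158)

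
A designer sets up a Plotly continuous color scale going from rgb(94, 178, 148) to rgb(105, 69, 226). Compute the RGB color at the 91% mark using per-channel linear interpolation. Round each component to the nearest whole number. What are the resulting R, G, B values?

91% corresponds to t = 0.91.
R = 94 + 0.91 × (105 − 94) = 94 + 0.91 × 11 = 104.01 → 104
G = 178 + 0.91 × (69 − 178) = 178 + 0.91 × -109 = 78.81 → 79
B = 148 + 0.91 × (226 − 148) = 148 + 0.91 × 78 = 218.98 → 219

(104, 79, 219)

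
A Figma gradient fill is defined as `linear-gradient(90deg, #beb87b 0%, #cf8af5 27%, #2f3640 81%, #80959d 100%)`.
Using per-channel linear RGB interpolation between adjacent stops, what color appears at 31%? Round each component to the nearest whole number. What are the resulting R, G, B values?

31% lies between the 27% and 81% stops, so the local fraction is t = (31 − 27)/(81 − 27) = 4/54 ≈ 0.0741.
#cf8af5 → (207, 138, 245); #2f3640 → (47, 54, 64).
R = 207 + 0.0741 × (47 − 207) = 195.144 → 195
G = 138 + 0.0741 × (54 − 138) = 131.776 → 132
B = 245 + 0.0741 × (64 − 245) = 231.588 → 232

(195, 132, 232)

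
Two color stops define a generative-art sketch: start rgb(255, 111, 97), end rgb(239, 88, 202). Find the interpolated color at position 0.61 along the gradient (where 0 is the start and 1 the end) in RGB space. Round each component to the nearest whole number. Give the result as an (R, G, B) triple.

(245, 97, 161)

R = 255 + 0.61 × (239 − 255) = 255 + 0.61 × -16 = 245.24 → 245
G = 111 + 0.61 × (88 − 111) = 111 + 0.61 × -23 = 96.97 → 97
B = 97 + 0.61 × (202 − 97) = 97 + 0.61 × 105 = 161.05 → 161
So the blended color is (245, 97, 161), about #f561a1.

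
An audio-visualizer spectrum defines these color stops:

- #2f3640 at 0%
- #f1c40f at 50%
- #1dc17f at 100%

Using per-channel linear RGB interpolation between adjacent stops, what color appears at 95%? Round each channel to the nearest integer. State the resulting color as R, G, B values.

(50, 193, 116)

95% lies between the 50% and 100% stops, so the local fraction is t = (95 − 50)/(100 − 50) = 45/50 ≈ 0.9.
#f1c40f → (241, 196, 15); #1dc17f → (29, 193, 127).
R = 241 + 0.9 × (29 − 241) = 50.2 → 50
G = 196 + 0.9 × (193 − 196) = 193.3 → 193
B = 15 + 0.9 × (127 − 15) = 115.8 → 116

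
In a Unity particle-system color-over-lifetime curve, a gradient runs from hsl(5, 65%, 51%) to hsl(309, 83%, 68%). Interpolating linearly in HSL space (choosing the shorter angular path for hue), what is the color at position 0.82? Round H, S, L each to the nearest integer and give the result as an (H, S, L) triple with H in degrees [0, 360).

(319, 80, 65)

Hue: 309 − 5 = 304°, but |304| > 180 so the shorter arc goes the other way: Δh = 304 − 360 = -56°.
H = 5 + 0.82 × (-56) = -40.92 → -41 → -41 mod 360 = 319°
S = 65 + 0.82 × (83 − 65) = 79.76 → 80%
L = 51 + 0.82 × (68 − 51) = 64.94 → 65%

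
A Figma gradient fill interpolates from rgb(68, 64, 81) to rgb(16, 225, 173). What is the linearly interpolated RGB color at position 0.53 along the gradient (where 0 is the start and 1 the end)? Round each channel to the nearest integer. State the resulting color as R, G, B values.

R = 68 + 0.53 × (16 − 68) = 68 + 0.53 × -52 = 40.44 → 40
G = 64 + 0.53 × (225 − 64) = 64 + 0.53 × 161 = 149.33 → 149
B = 81 + 0.53 × (173 − 81) = 81 + 0.53 × 92 = 129.76 → 130
So the blended color is (40, 149, 130), about #289582.

(40, 149, 130)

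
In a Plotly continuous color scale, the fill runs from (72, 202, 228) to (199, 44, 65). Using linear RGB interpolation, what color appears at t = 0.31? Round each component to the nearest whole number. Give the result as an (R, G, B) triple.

R = 72 + 0.31 × (199 − 72) = 72 + 0.31 × 127 = 111.37 → 111
G = 202 + 0.31 × (44 − 202) = 202 + 0.31 × -158 = 153.02 → 153
B = 228 + 0.31 × (65 − 228) = 228 + 0.31 × -163 = 177.47 → 177
So the blended color is (111, 153, 177), about #6f99b1.

(111, 153, 177)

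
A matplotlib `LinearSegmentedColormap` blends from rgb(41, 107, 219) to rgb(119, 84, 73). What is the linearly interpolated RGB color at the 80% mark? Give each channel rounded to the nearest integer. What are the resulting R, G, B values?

80% corresponds to t = 0.8.
R = 41 + 0.8 × (119 − 41) = 41 + 0.8 × 78 = 103.4 → 103
G = 107 + 0.8 × (84 − 107) = 107 + 0.8 × -23 = 88.6 → 89
B = 219 + 0.8 × (73 − 219) = 219 + 0.8 × -146 = 102.2 → 102

(103, 89, 102)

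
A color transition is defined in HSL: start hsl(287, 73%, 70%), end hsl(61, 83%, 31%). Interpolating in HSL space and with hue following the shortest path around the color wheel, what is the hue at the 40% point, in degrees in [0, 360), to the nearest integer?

341

Hue: 61 − 287 = -226°, but |-226| > 180 so the shorter arc goes the other way: Δh = -226 + 360 = 134°.
H = 287 + 0.4 × (134) = 340.6 → 341°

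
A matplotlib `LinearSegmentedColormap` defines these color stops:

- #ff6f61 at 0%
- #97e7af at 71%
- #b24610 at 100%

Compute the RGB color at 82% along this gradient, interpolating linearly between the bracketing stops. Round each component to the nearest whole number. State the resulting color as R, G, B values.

82% lies between the 71% and 100% stops, so the local fraction is t = (82 − 71)/(100 − 71) = 11/29 ≈ 0.3793.
#97e7af → (151, 231, 175); #b24610 → (178, 70, 16).
R = 151 + 0.3793 × (178 − 151) = 161.241 → 161
G = 231 + 0.3793 × (70 − 231) = 169.933 → 170
B = 175 + 0.3793 × (16 − 175) = 114.691 → 115

(161, 170, 115)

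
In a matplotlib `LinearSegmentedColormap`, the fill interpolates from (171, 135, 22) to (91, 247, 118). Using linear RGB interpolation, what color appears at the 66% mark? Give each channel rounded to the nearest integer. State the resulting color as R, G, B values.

66% corresponds to t = 0.66.
R = 171 + 0.66 × (91 − 171) = 171 + 0.66 × -80 = 118.2 → 118
G = 135 + 0.66 × (247 − 135) = 135 + 0.66 × 112 = 208.92 → 209
B = 22 + 0.66 × (118 − 22) = 22 + 0.66 × 96 = 85.36 → 85

(118, 209, 85)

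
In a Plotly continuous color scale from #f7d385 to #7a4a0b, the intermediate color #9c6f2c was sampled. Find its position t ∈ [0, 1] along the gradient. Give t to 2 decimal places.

Invert the lerp on the G channel (largest span, 137): t = (111 − 211) / (74 − 211) = -100/-137 = 0.72993.
Check on R: (156 − 247)/(122 − 247) = 0.728 ✓

0.73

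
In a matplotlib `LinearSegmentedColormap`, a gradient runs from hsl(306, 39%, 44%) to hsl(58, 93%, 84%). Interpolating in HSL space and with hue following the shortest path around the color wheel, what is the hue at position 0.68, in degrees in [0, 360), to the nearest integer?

Hue: 58 − 306 = -248°, but |-248| > 180 so the shorter arc goes the other way: Δh = -248 + 360 = 112°.
H = 306 + 0.68 × (112) = 382.16 → 382 → 382 mod 360 = 22°

22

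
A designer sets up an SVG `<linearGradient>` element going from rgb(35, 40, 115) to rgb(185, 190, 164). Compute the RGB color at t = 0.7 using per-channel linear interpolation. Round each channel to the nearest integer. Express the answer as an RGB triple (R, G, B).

R = 35 + 0.7 × (185 − 35) = 35 + 0.7 × 150 = 140 → 140
G = 40 + 0.7 × (190 − 40) = 40 + 0.7 × 150 = 145 → 145
B = 115 + 0.7 × (164 − 115) = 115 + 0.7 × 49 = 149.3 → 149
So the blended color is (140, 145, 149), about #8c9195.

(140, 145, 149)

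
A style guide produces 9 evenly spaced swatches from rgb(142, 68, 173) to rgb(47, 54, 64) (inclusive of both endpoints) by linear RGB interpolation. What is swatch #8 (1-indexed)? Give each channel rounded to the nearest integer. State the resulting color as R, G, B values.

With 9 swatches and endpoints inclusive, swatch 8 sits at t = (8 − 1)/(9 − 1) = 7/8 ≈ 0.875.
R = 142 + 0.875 × (47 − 142) = 58.875 → 59
G = 68 + 0.875 × (54 − 68) = 55.75 → 56
B = 173 + 0.875 × (64 − 173) = 77.625 → 78

(59, 56, 78)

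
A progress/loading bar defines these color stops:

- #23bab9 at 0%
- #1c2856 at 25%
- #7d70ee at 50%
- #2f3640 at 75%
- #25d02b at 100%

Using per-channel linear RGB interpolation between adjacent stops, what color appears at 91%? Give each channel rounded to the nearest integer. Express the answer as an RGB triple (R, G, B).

91% lies between the 75% and 100% stops, so the local fraction is t = (91 − 75)/(100 − 75) = 16/25 ≈ 0.64.
#2f3640 → (47, 54, 64); #25d02b → (37, 208, 43).
R = 47 + 0.64 × (37 − 47) = 40.6 → 41
G = 54 + 0.64 × (208 − 54) = 152.56 → 153
B = 64 + 0.64 × (43 − 64) = 50.56 → 51

(41, 153, 51)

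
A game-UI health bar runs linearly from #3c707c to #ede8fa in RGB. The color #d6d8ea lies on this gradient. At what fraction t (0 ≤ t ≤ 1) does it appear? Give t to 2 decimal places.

Invert the lerp on the R channel (largest span, 177): t = (214 − 60) / (237 − 60) = 154/177 = 0.87006.
Check on G: (216 − 112)/(232 − 112) = 0.8667 ✓

0.87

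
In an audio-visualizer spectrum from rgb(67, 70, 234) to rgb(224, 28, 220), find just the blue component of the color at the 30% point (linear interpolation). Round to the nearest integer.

B = 234 + 0.3 × (220 − 234) = 229.8 → 230

230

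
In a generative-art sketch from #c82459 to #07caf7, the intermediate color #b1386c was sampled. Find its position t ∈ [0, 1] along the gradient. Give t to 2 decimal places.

Invert the lerp on the R channel (largest span, 193): t = (177 − 200) / (7 − 200) = -23/-193 = 0.11917.
Check on G: (56 − 36)/(202 − 36) = 0.1205 ✓

0.12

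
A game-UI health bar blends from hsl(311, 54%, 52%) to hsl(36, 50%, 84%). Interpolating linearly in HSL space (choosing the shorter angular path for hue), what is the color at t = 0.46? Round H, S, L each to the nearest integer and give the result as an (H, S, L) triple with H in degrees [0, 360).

Hue: 36 − 311 = -275°, but |-275| > 180 so the shorter arc goes the other way: Δh = -275 + 360 = 85°.
H = 311 + 0.46 × (85) = 350.1 → 350°
S = 54 + 0.46 × (50 − 54) = 52.16 → 52%
L = 52 + 0.46 × (84 − 52) = 66.72 → 67%

(350, 52, 67)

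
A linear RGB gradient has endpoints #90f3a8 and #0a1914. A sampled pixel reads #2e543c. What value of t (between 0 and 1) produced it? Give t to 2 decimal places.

Invert the lerp on the G channel (largest span, 218): t = (84 − 243) / (25 − 243) = -159/-218 = 0.72936.
Check on R: (46 − 144)/(10 − 144) = 0.7313 ✓

0.73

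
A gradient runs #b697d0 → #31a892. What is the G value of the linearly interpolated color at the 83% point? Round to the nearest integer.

G₁ = 151 (from #b697d0), G₂ = 168 (from #31a892).
G = 151 + 0.83 × (168 − 151) = 165.11 → 165

165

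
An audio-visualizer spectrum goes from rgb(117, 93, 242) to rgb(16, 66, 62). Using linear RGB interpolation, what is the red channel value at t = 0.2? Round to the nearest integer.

R = 117 + 0.2 × (16 − 117) = 96.8 → 97

97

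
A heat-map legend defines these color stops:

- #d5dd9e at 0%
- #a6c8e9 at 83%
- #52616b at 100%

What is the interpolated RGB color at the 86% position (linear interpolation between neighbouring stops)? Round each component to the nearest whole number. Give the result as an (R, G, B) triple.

(151, 182, 211)

86% lies between the 83% and 100% stops, so the local fraction is t = (86 − 83)/(100 − 83) = 3/17 ≈ 0.1765.
#a6c8e9 → (166, 200, 233); #52616b → (82, 97, 107).
R = 166 + 0.1765 × (82 − 166) = 151.174 → 151
G = 200 + 0.1765 × (97 − 200) = 181.821 → 182
B = 233 + 0.1765 × (107 − 233) = 210.761 → 211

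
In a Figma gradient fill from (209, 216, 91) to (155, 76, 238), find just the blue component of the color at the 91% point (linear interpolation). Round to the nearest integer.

B = 91 + 0.91 × (238 − 91) = 224.77 → 225

225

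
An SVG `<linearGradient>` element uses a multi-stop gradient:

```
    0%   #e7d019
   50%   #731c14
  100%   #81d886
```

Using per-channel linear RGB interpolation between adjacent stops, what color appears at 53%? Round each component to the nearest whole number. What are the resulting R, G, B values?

(116, 39, 27)

53% lies between the 50% and 100% stops, so the local fraction is t = (53 − 50)/(100 − 50) = 3/50 ≈ 0.06.
#731c14 → (115, 28, 20); #81d886 → (129, 216, 134).
R = 115 + 0.06 × (129 − 115) = 115.84 → 116
G = 28 + 0.06 × (216 − 28) = 39.28 → 39
B = 20 + 0.06 × (134 − 20) = 26.84 → 27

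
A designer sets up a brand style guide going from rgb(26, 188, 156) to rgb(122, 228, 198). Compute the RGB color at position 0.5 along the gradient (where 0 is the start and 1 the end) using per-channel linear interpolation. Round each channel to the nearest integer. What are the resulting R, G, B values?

R = 26 + 0.5 × (122 − 26) = 26 + 0.5 × 96 = 74 → 74
G = 188 + 0.5 × (228 − 188) = 188 + 0.5 × 40 = 208 → 208
B = 156 + 0.5 × (198 − 156) = 156 + 0.5 × 42 = 177 → 177

(74, 208, 177)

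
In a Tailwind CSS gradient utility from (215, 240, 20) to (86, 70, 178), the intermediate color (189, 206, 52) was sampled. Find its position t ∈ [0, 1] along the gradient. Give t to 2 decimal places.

0.20

Invert the lerp on the G channel (largest span, 170): t = (206 − 240) / (70 − 240) = -34/-170 = 0.2.
Check on R: (189 − 215)/(86 − 215) = 0.2016 ✓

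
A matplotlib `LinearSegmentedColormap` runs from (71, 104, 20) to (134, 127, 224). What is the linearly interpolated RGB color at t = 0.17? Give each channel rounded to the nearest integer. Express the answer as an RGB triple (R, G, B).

(82, 108, 55)

R = 71 + 0.17 × (134 − 71) = 71 + 0.17 × 63 = 81.71 → 82
G = 104 + 0.17 × (127 − 104) = 104 + 0.17 × 23 = 107.91 → 108
B = 20 + 0.17 × (224 − 20) = 20 + 0.17 × 204 = 54.68 → 55
So the blended color is (82, 108, 55), about #526c37.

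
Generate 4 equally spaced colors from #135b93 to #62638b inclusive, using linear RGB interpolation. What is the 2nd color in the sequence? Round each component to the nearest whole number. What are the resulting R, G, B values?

(45, 94, 144)

With 4 swatches and endpoints inclusive, swatch 2 sits at t = (2 − 1)/(4 − 1) = 1/3 ≈ 0.3333.
#135b93 → (19, 91, 147); #62638b → (98, 99, 139).
R = 19 + 0.3333 × (98 − 19) = 45.331 → 45
G = 91 + 0.3333 × (99 − 91) = 93.666 → 94
B = 147 + 0.3333 × (139 − 147) = 144.334 → 144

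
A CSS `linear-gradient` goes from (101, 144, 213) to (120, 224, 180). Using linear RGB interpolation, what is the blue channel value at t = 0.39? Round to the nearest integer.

200

B = 213 + 0.39 × (180 − 213) = 200.13 → 200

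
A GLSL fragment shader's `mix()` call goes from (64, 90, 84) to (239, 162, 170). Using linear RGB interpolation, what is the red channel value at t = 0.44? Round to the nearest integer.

141

R = 64 + 0.44 × (239 − 64) = 141 → 141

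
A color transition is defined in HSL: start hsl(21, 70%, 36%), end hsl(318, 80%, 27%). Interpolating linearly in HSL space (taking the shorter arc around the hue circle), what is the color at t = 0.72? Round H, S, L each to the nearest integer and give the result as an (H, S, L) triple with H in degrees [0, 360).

(336, 77, 30)

Hue: 318 − 21 = 297°, but |297| > 180 so the shorter arc goes the other way: Δh = 297 − 360 = -63°.
H = 21 + 0.72 × (-63) = -24.36 → -24 → -24 mod 360 = 336°
S = 70 + 0.72 × (80 − 70) = 77.2 → 77%
L = 36 + 0.72 × (27 − 36) = 29.52 → 30%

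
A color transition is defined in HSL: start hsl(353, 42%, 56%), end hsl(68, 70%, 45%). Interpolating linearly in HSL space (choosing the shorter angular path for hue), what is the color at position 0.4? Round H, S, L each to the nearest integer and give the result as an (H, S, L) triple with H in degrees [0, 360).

Hue: 68 − 353 = -285°, but |-285| > 180 so the shorter arc goes the other way: Δh = -285 + 360 = 75°.
H = 353 + 0.4 × (75) = 383 → 383 → 383 mod 360 = 23°
S = 42 + 0.4 × (70 − 42) = 53.2 → 53%
L = 56 + 0.4 × (45 − 56) = 51.6 → 52%

(23, 53, 52)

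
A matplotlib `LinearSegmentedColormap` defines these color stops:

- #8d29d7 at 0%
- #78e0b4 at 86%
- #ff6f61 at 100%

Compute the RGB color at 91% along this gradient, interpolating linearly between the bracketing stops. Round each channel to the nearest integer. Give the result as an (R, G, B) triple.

(168, 184, 150)

91% lies between the 86% and 100% stops, so the local fraction is t = (91 − 86)/(100 − 86) = 5/14 ≈ 0.3571.
#78e0b4 → (120, 224, 180); #ff6f61 → (255, 111, 97).
R = 120 + 0.3571 × (255 − 120) = 168.208 → 168
G = 224 + 0.3571 × (111 − 224) = 183.648 → 184
B = 180 + 0.3571 × (97 − 180) = 150.361 → 150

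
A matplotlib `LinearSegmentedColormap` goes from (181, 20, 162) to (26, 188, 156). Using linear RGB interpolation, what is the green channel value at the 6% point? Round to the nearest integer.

G = 20 + 0.06 × (188 − 20) = 30.08 → 30

30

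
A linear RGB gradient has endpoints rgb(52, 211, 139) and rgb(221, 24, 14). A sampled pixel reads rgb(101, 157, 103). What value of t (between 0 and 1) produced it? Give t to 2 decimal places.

0.29

Invert the lerp on the G channel (largest span, 187): t = (157 − 211) / (24 − 211) = -54/-187 = 0.28877.
Check on R: (101 − 52)/(221 − 52) = 0.2899 ✓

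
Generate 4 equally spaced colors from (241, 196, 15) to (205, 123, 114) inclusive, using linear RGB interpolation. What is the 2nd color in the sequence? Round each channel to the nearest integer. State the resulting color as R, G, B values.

(229, 172, 48)

With 4 swatches and endpoints inclusive, swatch 2 sits at t = (2 − 1)/(4 − 1) = 1/3 ≈ 0.3333.
R = 241 + 0.3333 × (205 − 241) = 229.001 → 229
G = 196 + 0.3333 × (123 − 196) = 171.669 → 172
B = 15 + 0.3333 × (114 − 15) = 47.997 → 48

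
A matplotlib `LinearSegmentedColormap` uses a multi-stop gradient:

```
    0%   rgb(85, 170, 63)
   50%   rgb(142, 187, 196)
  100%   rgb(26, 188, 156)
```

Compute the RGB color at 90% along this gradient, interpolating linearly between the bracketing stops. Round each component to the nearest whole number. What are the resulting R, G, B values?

(49, 188, 164)

90% lies between the 50% and 100% stops, so the local fraction is t = (90 − 50)/(100 − 50) = 40/50 ≈ 0.8.
R = 142 + 0.8 × (26 − 142) = 49.2 → 49
G = 187 + 0.8 × (188 − 187) = 187.8 → 188
B = 196 + 0.8 × (156 − 196) = 164 → 164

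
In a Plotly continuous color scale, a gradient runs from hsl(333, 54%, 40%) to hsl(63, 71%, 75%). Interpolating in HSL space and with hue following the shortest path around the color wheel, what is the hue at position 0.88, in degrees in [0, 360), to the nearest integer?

Hue: 63 − 333 = -270°, but |-270| > 180 so the shorter arc goes the other way: Δh = -270 + 360 = 90°.
H = 333 + 0.88 × (90) = 412.2 → 412 → 412 mod 360 = 52°

52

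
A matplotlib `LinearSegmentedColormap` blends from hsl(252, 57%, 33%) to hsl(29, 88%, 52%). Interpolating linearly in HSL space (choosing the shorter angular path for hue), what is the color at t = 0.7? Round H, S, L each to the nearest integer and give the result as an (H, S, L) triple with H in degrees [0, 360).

(348, 79, 46)

Hue: 29 − 252 = -223°, but |-223| > 180 so the shorter arc goes the other way: Δh = -223 + 360 = 137°.
H = 252 + 0.7 × (137) = 347.9 → 348°
S = 57 + 0.7 × (88 − 57) = 78.7 → 79%
L = 33 + 0.7 × (52 − 33) = 46.3 → 46%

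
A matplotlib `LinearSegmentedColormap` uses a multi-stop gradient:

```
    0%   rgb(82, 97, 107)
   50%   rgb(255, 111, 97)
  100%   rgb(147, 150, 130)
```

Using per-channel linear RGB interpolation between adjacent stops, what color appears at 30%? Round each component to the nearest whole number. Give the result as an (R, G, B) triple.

(186, 105, 101)

30% lies between the 0% and 50% stops, so the local fraction is t = (30 − 0)/(50 − 0) = 30/50 ≈ 0.6.
R = 82 + 0.6 × (255 − 82) = 185.8 → 186
G = 97 + 0.6 × (111 − 97) = 105.4 → 105
B = 107 + 0.6 × (97 − 107) = 101 → 101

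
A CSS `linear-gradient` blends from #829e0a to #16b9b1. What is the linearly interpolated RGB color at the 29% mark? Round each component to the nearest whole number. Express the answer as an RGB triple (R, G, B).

(99, 166, 58)

#829e0a → (130, 158, 10); #16b9b1 → (22, 185, 177).
29% corresponds to t = 0.29.
R = 130 + 0.29 × (22 − 130) = 130 + 0.29 × -108 = 98.68 → 99
G = 158 + 0.29 × (185 − 158) = 158 + 0.29 × 27 = 165.83 → 166
B = 10 + 0.29 × (177 − 10) = 10 + 0.29 × 167 = 58.43 → 58
So the blended color is (99, 166, 58), about #63a63a.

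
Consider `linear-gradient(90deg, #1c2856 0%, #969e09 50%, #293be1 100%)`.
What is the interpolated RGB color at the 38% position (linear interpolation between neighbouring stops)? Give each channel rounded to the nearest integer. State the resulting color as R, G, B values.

(121, 130, 27)

38% lies between the 0% and 50% stops, so the local fraction is t = (38 − 0)/(50 − 0) = 38/50 ≈ 0.76.
#1c2856 → (28, 40, 86); #969e09 → (150, 158, 9).
R = 28 + 0.76 × (150 − 28) = 120.72 → 121
G = 40 + 0.76 × (158 − 40) = 129.68 → 130
B = 86 + 0.76 × (9 − 86) = 27.48 → 27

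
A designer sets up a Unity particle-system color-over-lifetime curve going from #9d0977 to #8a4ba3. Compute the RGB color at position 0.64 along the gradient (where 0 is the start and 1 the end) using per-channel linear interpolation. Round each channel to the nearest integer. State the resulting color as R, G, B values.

#9d0977 → (157, 9, 119); #8a4ba3 → (138, 75, 163).
R = 157 + 0.64 × (138 − 157) = 157 + 0.64 × -19 = 144.84 → 145
G = 9 + 0.64 × (75 − 9) = 9 + 0.64 × 66 = 51.24 → 51
B = 119 + 0.64 × (163 − 119) = 119 + 0.64 × 44 = 147.16 → 147
So the blended color is (145, 51, 147), about #913393.

(145, 51, 147)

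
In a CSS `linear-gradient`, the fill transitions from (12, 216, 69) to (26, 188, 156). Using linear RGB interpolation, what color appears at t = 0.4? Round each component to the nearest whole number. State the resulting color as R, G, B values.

R = 12 + 0.4 × (26 − 12) = 12 + 0.4 × 14 = 17.6 → 18
G = 216 + 0.4 × (188 − 216) = 216 + 0.4 × -28 = 204.8 → 205
B = 69 + 0.4 × (156 − 69) = 69 + 0.4 × 87 = 103.8 → 104
So the blended color is (18, 205, 104), about #12cd68.

(18, 205, 104)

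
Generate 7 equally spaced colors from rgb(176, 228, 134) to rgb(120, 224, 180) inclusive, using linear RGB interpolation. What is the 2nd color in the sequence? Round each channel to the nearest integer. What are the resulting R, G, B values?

(167, 227, 142)

With 7 swatches and endpoints inclusive, swatch 2 sits at t = (2 − 1)/(7 − 1) = 1/6 ≈ 0.1667.
R = 176 + 0.1667 × (120 − 176) = 166.665 → 167
G = 228 + 0.1667 × (224 − 228) = 227.333 → 227
B = 134 + 0.1667 × (180 − 134) = 141.668 → 142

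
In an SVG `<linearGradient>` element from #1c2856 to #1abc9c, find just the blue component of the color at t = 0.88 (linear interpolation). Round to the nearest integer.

B₁ = 86 (from #1c2856), B₂ = 156 (from #1abc9c).
B = 86 + 0.88 × (156 − 86) = 147.6 → 148

148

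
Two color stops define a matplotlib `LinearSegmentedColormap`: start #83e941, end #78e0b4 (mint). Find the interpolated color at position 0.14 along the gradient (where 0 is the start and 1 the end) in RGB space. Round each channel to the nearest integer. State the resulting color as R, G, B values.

(129, 232, 81)

#83e941 → (131, 233, 65); #78e0b4 → (120, 224, 180).
R = 131 + 0.14 × (120 − 131) = 131 + 0.14 × -11 = 129.46 → 129
G = 233 + 0.14 × (224 − 233) = 233 + 0.14 × -9 = 231.74 → 232
B = 65 + 0.14 × (180 − 65) = 65 + 0.14 × 115 = 81.1 → 81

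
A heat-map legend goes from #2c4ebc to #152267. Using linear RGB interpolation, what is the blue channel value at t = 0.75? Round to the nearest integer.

124

B₁ = 188 (from #2c4ebc), B₂ = 103 (from #152267).
B = 188 + 0.75 × (103 − 188) = 124.25 → 124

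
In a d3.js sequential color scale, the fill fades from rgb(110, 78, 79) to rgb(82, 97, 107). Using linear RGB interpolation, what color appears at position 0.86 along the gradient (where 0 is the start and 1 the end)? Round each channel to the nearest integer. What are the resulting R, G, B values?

(86, 94, 103)

R = 110 + 0.86 × (82 − 110) = 110 + 0.86 × -28 = 85.92 → 86
G = 78 + 0.86 × (97 − 78) = 78 + 0.86 × 19 = 94.34 → 94
B = 79 + 0.86 × (107 − 79) = 79 + 0.86 × 28 = 103.08 → 103
So the blended color is (86, 94, 103), about #565e67.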